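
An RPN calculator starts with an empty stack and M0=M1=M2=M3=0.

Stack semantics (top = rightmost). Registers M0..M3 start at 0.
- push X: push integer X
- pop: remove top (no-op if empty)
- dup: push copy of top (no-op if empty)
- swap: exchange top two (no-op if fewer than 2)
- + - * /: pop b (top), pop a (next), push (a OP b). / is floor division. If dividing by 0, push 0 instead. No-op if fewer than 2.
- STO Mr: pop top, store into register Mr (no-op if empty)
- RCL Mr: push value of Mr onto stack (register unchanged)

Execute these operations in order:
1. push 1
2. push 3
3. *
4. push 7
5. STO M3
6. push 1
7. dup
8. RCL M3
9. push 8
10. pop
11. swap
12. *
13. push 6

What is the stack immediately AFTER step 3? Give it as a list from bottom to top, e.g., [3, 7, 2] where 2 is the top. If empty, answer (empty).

After op 1 (push 1): stack=[1] mem=[0,0,0,0]
After op 2 (push 3): stack=[1,3] mem=[0,0,0,0]
After op 3 (*): stack=[3] mem=[0,0,0,0]

[3]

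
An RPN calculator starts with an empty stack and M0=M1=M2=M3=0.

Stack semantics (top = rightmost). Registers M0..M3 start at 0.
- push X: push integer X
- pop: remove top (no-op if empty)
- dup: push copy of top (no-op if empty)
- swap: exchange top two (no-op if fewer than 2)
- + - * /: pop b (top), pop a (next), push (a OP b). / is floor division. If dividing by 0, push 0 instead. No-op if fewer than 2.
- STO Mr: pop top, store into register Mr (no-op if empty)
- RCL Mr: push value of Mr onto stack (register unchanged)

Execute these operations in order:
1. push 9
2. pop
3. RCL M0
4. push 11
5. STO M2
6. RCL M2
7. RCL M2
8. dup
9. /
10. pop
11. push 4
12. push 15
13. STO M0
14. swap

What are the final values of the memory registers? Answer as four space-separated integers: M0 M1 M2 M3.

Answer: 15 0 11 0

Derivation:
After op 1 (push 9): stack=[9] mem=[0,0,0,0]
After op 2 (pop): stack=[empty] mem=[0,0,0,0]
After op 3 (RCL M0): stack=[0] mem=[0,0,0,0]
After op 4 (push 11): stack=[0,11] mem=[0,0,0,0]
After op 5 (STO M2): stack=[0] mem=[0,0,11,0]
After op 6 (RCL M2): stack=[0,11] mem=[0,0,11,0]
After op 7 (RCL M2): stack=[0,11,11] mem=[0,0,11,0]
After op 8 (dup): stack=[0,11,11,11] mem=[0,0,11,0]
After op 9 (/): stack=[0,11,1] mem=[0,0,11,0]
After op 10 (pop): stack=[0,11] mem=[0,0,11,0]
After op 11 (push 4): stack=[0,11,4] mem=[0,0,11,0]
After op 12 (push 15): stack=[0,11,4,15] mem=[0,0,11,0]
After op 13 (STO M0): stack=[0,11,4] mem=[15,0,11,0]
After op 14 (swap): stack=[0,4,11] mem=[15,0,11,0]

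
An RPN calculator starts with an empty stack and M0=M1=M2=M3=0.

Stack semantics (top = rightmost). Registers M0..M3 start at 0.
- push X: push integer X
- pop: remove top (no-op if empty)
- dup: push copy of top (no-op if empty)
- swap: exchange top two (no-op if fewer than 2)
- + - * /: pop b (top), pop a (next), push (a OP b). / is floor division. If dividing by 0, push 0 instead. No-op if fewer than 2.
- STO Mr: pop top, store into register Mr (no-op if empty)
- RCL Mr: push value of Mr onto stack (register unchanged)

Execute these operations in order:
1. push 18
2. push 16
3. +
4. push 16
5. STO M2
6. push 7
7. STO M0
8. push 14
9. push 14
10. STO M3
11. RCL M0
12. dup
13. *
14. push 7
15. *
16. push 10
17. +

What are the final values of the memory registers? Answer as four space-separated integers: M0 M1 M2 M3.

Answer: 7 0 16 14

Derivation:
After op 1 (push 18): stack=[18] mem=[0,0,0,0]
After op 2 (push 16): stack=[18,16] mem=[0,0,0,0]
After op 3 (+): stack=[34] mem=[0,0,0,0]
After op 4 (push 16): stack=[34,16] mem=[0,0,0,0]
After op 5 (STO M2): stack=[34] mem=[0,0,16,0]
After op 6 (push 7): stack=[34,7] mem=[0,0,16,0]
After op 7 (STO M0): stack=[34] mem=[7,0,16,0]
After op 8 (push 14): stack=[34,14] mem=[7,0,16,0]
After op 9 (push 14): stack=[34,14,14] mem=[7,0,16,0]
After op 10 (STO M3): stack=[34,14] mem=[7,0,16,14]
After op 11 (RCL M0): stack=[34,14,7] mem=[7,0,16,14]
After op 12 (dup): stack=[34,14,7,7] mem=[7,0,16,14]
After op 13 (*): stack=[34,14,49] mem=[7,0,16,14]
After op 14 (push 7): stack=[34,14,49,7] mem=[7,0,16,14]
After op 15 (*): stack=[34,14,343] mem=[7,0,16,14]
After op 16 (push 10): stack=[34,14,343,10] mem=[7,0,16,14]
After op 17 (+): stack=[34,14,353] mem=[7,0,16,14]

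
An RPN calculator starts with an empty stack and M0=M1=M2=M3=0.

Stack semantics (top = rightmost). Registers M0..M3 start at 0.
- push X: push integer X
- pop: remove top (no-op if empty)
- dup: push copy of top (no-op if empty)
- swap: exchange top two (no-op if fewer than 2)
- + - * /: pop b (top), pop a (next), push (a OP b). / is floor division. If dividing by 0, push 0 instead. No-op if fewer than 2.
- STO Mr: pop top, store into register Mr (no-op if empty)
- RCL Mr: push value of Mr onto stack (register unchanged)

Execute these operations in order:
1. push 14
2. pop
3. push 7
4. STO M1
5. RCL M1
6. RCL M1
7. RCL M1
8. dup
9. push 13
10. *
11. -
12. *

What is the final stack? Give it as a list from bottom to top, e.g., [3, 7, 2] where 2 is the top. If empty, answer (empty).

After op 1 (push 14): stack=[14] mem=[0,0,0,0]
After op 2 (pop): stack=[empty] mem=[0,0,0,0]
After op 3 (push 7): stack=[7] mem=[0,0,0,0]
After op 4 (STO M1): stack=[empty] mem=[0,7,0,0]
After op 5 (RCL M1): stack=[7] mem=[0,7,0,0]
After op 6 (RCL M1): stack=[7,7] mem=[0,7,0,0]
After op 7 (RCL M1): stack=[7,7,7] mem=[0,7,0,0]
After op 8 (dup): stack=[7,7,7,7] mem=[0,7,0,0]
After op 9 (push 13): stack=[7,7,7,7,13] mem=[0,7,0,0]
After op 10 (*): stack=[7,7,7,91] mem=[0,7,0,0]
After op 11 (-): stack=[7,7,-84] mem=[0,7,0,0]
After op 12 (*): stack=[7,-588] mem=[0,7,0,0]

Answer: [7, -588]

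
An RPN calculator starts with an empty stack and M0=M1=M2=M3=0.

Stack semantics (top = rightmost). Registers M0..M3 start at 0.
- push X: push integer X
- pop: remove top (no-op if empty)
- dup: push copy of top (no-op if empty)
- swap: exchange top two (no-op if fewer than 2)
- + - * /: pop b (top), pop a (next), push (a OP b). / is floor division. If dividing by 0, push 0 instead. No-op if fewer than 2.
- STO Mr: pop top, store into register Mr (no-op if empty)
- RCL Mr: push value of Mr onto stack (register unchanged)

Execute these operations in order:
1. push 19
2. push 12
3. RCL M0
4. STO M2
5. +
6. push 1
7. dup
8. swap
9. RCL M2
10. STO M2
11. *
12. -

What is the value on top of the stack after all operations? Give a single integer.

After op 1 (push 19): stack=[19] mem=[0,0,0,0]
After op 2 (push 12): stack=[19,12] mem=[0,0,0,0]
After op 3 (RCL M0): stack=[19,12,0] mem=[0,0,0,0]
After op 4 (STO M2): stack=[19,12] mem=[0,0,0,0]
After op 5 (+): stack=[31] mem=[0,0,0,0]
After op 6 (push 1): stack=[31,1] mem=[0,0,0,0]
After op 7 (dup): stack=[31,1,1] mem=[0,0,0,0]
After op 8 (swap): stack=[31,1,1] mem=[0,0,0,0]
After op 9 (RCL M2): stack=[31,1,1,0] mem=[0,0,0,0]
After op 10 (STO M2): stack=[31,1,1] mem=[0,0,0,0]
After op 11 (*): stack=[31,1] mem=[0,0,0,0]
After op 12 (-): stack=[30] mem=[0,0,0,0]

Answer: 30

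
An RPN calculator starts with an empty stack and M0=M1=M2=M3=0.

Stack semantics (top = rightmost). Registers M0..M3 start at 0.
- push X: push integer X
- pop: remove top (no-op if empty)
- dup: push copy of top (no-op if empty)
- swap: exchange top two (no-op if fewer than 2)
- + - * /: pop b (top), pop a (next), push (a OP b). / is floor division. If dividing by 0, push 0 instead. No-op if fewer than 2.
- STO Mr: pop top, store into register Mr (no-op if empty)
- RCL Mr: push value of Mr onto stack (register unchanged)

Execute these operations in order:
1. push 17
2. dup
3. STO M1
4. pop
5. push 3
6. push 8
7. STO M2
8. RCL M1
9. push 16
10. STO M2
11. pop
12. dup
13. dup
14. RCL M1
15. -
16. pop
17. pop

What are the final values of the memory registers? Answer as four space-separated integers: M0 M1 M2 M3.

Answer: 0 17 16 0

Derivation:
After op 1 (push 17): stack=[17] mem=[0,0,0,0]
After op 2 (dup): stack=[17,17] mem=[0,0,0,0]
After op 3 (STO M1): stack=[17] mem=[0,17,0,0]
After op 4 (pop): stack=[empty] mem=[0,17,0,0]
After op 5 (push 3): stack=[3] mem=[0,17,0,0]
After op 6 (push 8): stack=[3,8] mem=[0,17,0,0]
After op 7 (STO M2): stack=[3] mem=[0,17,8,0]
After op 8 (RCL M1): stack=[3,17] mem=[0,17,8,0]
After op 9 (push 16): stack=[3,17,16] mem=[0,17,8,0]
After op 10 (STO M2): stack=[3,17] mem=[0,17,16,0]
After op 11 (pop): stack=[3] mem=[0,17,16,0]
After op 12 (dup): stack=[3,3] mem=[0,17,16,0]
After op 13 (dup): stack=[3,3,3] mem=[0,17,16,0]
After op 14 (RCL M1): stack=[3,3,3,17] mem=[0,17,16,0]
After op 15 (-): stack=[3,3,-14] mem=[0,17,16,0]
After op 16 (pop): stack=[3,3] mem=[0,17,16,0]
After op 17 (pop): stack=[3] mem=[0,17,16,0]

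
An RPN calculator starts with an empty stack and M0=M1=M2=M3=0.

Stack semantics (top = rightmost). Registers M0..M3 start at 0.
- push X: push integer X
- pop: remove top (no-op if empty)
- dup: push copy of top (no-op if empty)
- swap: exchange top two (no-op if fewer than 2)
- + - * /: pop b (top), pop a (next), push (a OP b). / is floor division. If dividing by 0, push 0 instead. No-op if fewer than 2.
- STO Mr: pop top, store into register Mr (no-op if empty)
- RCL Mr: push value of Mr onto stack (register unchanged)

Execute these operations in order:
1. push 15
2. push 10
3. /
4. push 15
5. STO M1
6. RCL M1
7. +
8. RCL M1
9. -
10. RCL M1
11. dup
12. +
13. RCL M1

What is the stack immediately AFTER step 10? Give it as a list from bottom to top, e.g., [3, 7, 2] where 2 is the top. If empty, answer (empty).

After op 1 (push 15): stack=[15] mem=[0,0,0,0]
After op 2 (push 10): stack=[15,10] mem=[0,0,0,0]
After op 3 (/): stack=[1] mem=[0,0,0,0]
After op 4 (push 15): stack=[1,15] mem=[0,0,0,0]
After op 5 (STO M1): stack=[1] mem=[0,15,0,0]
After op 6 (RCL M1): stack=[1,15] mem=[0,15,0,0]
After op 7 (+): stack=[16] mem=[0,15,0,0]
After op 8 (RCL M1): stack=[16,15] mem=[0,15,0,0]
After op 9 (-): stack=[1] mem=[0,15,0,0]
After op 10 (RCL M1): stack=[1,15] mem=[0,15,0,0]

[1, 15]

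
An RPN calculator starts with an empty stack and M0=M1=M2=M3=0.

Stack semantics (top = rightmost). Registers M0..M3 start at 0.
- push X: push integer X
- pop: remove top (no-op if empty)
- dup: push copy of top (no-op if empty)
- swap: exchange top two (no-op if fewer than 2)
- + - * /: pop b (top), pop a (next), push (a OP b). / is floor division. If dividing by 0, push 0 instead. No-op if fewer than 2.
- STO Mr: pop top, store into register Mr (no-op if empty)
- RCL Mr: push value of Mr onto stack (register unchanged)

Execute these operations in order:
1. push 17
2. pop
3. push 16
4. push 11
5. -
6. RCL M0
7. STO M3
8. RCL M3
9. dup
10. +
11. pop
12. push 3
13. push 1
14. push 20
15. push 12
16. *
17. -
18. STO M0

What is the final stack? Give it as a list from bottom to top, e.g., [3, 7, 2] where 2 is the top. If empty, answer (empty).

Answer: [5, 3]

Derivation:
After op 1 (push 17): stack=[17] mem=[0,0,0,0]
After op 2 (pop): stack=[empty] mem=[0,0,0,0]
After op 3 (push 16): stack=[16] mem=[0,0,0,0]
After op 4 (push 11): stack=[16,11] mem=[0,0,0,0]
After op 5 (-): stack=[5] mem=[0,0,0,0]
After op 6 (RCL M0): stack=[5,0] mem=[0,0,0,0]
After op 7 (STO M3): stack=[5] mem=[0,0,0,0]
After op 8 (RCL M3): stack=[5,0] mem=[0,0,0,0]
After op 9 (dup): stack=[5,0,0] mem=[0,0,0,0]
After op 10 (+): stack=[5,0] mem=[0,0,0,0]
After op 11 (pop): stack=[5] mem=[0,0,0,0]
After op 12 (push 3): stack=[5,3] mem=[0,0,0,0]
After op 13 (push 1): stack=[5,3,1] mem=[0,0,0,0]
After op 14 (push 20): stack=[5,3,1,20] mem=[0,0,0,0]
After op 15 (push 12): stack=[5,3,1,20,12] mem=[0,0,0,0]
After op 16 (*): stack=[5,3,1,240] mem=[0,0,0,0]
After op 17 (-): stack=[5,3,-239] mem=[0,0,0,0]
After op 18 (STO M0): stack=[5,3] mem=[-239,0,0,0]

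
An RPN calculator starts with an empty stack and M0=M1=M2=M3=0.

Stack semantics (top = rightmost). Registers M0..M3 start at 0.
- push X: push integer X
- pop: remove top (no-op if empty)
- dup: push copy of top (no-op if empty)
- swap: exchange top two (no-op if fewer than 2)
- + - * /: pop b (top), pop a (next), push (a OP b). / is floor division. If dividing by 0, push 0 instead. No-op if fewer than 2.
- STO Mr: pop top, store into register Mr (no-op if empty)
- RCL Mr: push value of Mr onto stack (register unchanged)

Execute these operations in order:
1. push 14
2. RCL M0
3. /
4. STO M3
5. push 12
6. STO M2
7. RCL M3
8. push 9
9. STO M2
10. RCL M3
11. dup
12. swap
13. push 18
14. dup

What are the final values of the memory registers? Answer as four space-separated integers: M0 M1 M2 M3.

After op 1 (push 14): stack=[14] mem=[0,0,0,0]
After op 2 (RCL M0): stack=[14,0] mem=[0,0,0,0]
After op 3 (/): stack=[0] mem=[0,0,0,0]
After op 4 (STO M3): stack=[empty] mem=[0,0,0,0]
After op 5 (push 12): stack=[12] mem=[0,0,0,0]
After op 6 (STO M2): stack=[empty] mem=[0,0,12,0]
After op 7 (RCL M3): stack=[0] mem=[0,0,12,0]
After op 8 (push 9): stack=[0,9] mem=[0,0,12,0]
After op 9 (STO M2): stack=[0] mem=[0,0,9,0]
After op 10 (RCL M3): stack=[0,0] mem=[0,0,9,0]
After op 11 (dup): stack=[0,0,0] mem=[0,0,9,0]
After op 12 (swap): stack=[0,0,0] mem=[0,0,9,0]
After op 13 (push 18): stack=[0,0,0,18] mem=[0,0,9,0]
After op 14 (dup): stack=[0,0,0,18,18] mem=[0,0,9,0]

Answer: 0 0 9 0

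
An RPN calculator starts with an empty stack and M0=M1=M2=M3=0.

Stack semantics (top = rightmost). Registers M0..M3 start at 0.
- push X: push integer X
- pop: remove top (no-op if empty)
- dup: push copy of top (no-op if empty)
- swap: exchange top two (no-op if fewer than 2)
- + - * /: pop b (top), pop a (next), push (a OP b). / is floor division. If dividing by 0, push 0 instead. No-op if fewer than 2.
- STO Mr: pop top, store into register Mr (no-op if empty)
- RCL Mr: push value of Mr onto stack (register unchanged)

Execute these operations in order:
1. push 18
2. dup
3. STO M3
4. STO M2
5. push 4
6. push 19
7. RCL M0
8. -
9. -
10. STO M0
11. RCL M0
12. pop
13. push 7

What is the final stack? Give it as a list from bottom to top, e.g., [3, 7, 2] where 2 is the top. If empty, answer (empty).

After op 1 (push 18): stack=[18] mem=[0,0,0,0]
After op 2 (dup): stack=[18,18] mem=[0,0,0,0]
After op 3 (STO M3): stack=[18] mem=[0,0,0,18]
After op 4 (STO M2): stack=[empty] mem=[0,0,18,18]
After op 5 (push 4): stack=[4] mem=[0,0,18,18]
After op 6 (push 19): stack=[4,19] mem=[0,0,18,18]
After op 7 (RCL M0): stack=[4,19,0] mem=[0,0,18,18]
After op 8 (-): stack=[4,19] mem=[0,0,18,18]
After op 9 (-): stack=[-15] mem=[0,0,18,18]
After op 10 (STO M0): stack=[empty] mem=[-15,0,18,18]
After op 11 (RCL M0): stack=[-15] mem=[-15,0,18,18]
After op 12 (pop): stack=[empty] mem=[-15,0,18,18]
After op 13 (push 7): stack=[7] mem=[-15,0,18,18]

Answer: [7]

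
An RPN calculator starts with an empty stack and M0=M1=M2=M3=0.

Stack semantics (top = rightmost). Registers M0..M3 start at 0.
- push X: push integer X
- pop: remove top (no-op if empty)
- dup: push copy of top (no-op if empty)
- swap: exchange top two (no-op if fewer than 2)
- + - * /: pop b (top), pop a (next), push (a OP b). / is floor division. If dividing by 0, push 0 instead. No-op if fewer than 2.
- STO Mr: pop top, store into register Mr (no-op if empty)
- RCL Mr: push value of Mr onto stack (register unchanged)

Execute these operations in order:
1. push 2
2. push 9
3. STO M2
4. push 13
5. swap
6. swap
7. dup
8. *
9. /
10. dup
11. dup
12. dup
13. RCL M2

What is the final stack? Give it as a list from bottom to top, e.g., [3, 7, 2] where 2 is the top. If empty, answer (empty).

After op 1 (push 2): stack=[2] mem=[0,0,0,0]
After op 2 (push 9): stack=[2,9] mem=[0,0,0,0]
After op 3 (STO M2): stack=[2] mem=[0,0,9,0]
After op 4 (push 13): stack=[2,13] mem=[0,0,9,0]
After op 5 (swap): stack=[13,2] mem=[0,0,9,0]
After op 6 (swap): stack=[2,13] mem=[0,0,9,0]
After op 7 (dup): stack=[2,13,13] mem=[0,0,9,0]
After op 8 (*): stack=[2,169] mem=[0,0,9,0]
After op 9 (/): stack=[0] mem=[0,0,9,0]
After op 10 (dup): stack=[0,0] mem=[0,0,9,0]
After op 11 (dup): stack=[0,0,0] mem=[0,0,9,0]
After op 12 (dup): stack=[0,0,0,0] mem=[0,0,9,0]
After op 13 (RCL M2): stack=[0,0,0,0,9] mem=[0,0,9,0]

Answer: [0, 0, 0, 0, 9]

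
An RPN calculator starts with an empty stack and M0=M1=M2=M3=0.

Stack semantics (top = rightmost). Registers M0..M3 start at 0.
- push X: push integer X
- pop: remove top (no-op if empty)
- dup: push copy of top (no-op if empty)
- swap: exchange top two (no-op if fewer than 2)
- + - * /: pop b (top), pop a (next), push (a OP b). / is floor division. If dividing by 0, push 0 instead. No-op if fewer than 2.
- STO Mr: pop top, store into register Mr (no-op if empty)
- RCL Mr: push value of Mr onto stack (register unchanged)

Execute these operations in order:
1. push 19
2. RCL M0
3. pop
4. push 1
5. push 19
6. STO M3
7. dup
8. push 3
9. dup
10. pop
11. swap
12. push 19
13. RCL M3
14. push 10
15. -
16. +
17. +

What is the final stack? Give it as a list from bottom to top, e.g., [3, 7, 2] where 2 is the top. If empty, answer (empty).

After op 1 (push 19): stack=[19] mem=[0,0,0,0]
After op 2 (RCL M0): stack=[19,0] mem=[0,0,0,0]
After op 3 (pop): stack=[19] mem=[0,0,0,0]
After op 4 (push 1): stack=[19,1] mem=[0,0,0,0]
After op 5 (push 19): stack=[19,1,19] mem=[0,0,0,0]
After op 6 (STO M3): stack=[19,1] mem=[0,0,0,19]
After op 7 (dup): stack=[19,1,1] mem=[0,0,0,19]
After op 8 (push 3): stack=[19,1,1,3] mem=[0,0,0,19]
After op 9 (dup): stack=[19,1,1,3,3] mem=[0,0,0,19]
After op 10 (pop): stack=[19,1,1,3] mem=[0,0,0,19]
After op 11 (swap): stack=[19,1,3,1] mem=[0,0,0,19]
After op 12 (push 19): stack=[19,1,3,1,19] mem=[0,0,0,19]
After op 13 (RCL M3): stack=[19,1,3,1,19,19] mem=[0,0,0,19]
After op 14 (push 10): stack=[19,1,3,1,19,19,10] mem=[0,0,0,19]
After op 15 (-): stack=[19,1,3,1,19,9] mem=[0,0,0,19]
After op 16 (+): stack=[19,1,3,1,28] mem=[0,0,0,19]
After op 17 (+): stack=[19,1,3,29] mem=[0,0,0,19]

Answer: [19, 1, 3, 29]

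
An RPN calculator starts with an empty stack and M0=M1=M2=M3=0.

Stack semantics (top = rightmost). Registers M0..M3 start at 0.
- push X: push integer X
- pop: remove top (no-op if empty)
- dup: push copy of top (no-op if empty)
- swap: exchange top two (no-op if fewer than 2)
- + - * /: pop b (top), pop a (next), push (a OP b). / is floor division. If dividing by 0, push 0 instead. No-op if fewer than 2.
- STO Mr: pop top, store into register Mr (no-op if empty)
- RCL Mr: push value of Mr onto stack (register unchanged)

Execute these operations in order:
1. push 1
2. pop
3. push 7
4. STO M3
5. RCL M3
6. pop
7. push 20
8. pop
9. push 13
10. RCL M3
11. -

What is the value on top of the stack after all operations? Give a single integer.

Answer: 6

Derivation:
After op 1 (push 1): stack=[1] mem=[0,0,0,0]
After op 2 (pop): stack=[empty] mem=[0,0,0,0]
After op 3 (push 7): stack=[7] mem=[0,0,0,0]
After op 4 (STO M3): stack=[empty] mem=[0,0,0,7]
After op 5 (RCL M3): stack=[7] mem=[0,0,0,7]
After op 6 (pop): stack=[empty] mem=[0,0,0,7]
After op 7 (push 20): stack=[20] mem=[0,0,0,7]
After op 8 (pop): stack=[empty] mem=[0,0,0,7]
After op 9 (push 13): stack=[13] mem=[0,0,0,7]
After op 10 (RCL M3): stack=[13,7] mem=[0,0,0,7]
After op 11 (-): stack=[6] mem=[0,0,0,7]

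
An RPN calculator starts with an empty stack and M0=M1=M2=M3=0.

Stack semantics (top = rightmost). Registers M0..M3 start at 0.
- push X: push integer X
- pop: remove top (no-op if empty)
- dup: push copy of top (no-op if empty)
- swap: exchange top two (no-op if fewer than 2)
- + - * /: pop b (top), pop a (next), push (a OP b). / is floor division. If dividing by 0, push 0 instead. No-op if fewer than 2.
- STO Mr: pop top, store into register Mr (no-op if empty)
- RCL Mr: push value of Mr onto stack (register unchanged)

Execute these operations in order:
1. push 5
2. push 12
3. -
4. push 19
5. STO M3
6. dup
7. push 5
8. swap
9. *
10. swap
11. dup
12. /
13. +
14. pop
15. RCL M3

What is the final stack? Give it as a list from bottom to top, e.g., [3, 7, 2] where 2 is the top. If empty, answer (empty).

Answer: [19]

Derivation:
After op 1 (push 5): stack=[5] mem=[0,0,0,0]
After op 2 (push 12): stack=[5,12] mem=[0,0,0,0]
After op 3 (-): stack=[-7] mem=[0,0,0,0]
After op 4 (push 19): stack=[-7,19] mem=[0,0,0,0]
After op 5 (STO M3): stack=[-7] mem=[0,0,0,19]
After op 6 (dup): stack=[-7,-7] mem=[0,0,0,19]
After op 7 (push 5): stack=[-7,-7,5] mem=[0,0,0,19]
After op 8 (swap): stack=[-7,5,-7] mem=[0,0,0,19]
After op 9 (*): stack=[-7,-35] mem=[0,0,0,19]
After op 10 (swap): stack=[-35,-7] mem=[0,0,0,19]
After op 11 (dup): stack=[-35,-7,-7] mem=[0,0,0,19]
After op 12 (/): stack=[-35,1] mem=[0,0,0,19]
After op 13 (+): stack=[-34] mem=[0,0,0,19]
After op 14 (pop): stack=[empty] mem=[0,0,0,19]
After op 15 (RCL M3): stack=[19] mem=[0,0,0,19]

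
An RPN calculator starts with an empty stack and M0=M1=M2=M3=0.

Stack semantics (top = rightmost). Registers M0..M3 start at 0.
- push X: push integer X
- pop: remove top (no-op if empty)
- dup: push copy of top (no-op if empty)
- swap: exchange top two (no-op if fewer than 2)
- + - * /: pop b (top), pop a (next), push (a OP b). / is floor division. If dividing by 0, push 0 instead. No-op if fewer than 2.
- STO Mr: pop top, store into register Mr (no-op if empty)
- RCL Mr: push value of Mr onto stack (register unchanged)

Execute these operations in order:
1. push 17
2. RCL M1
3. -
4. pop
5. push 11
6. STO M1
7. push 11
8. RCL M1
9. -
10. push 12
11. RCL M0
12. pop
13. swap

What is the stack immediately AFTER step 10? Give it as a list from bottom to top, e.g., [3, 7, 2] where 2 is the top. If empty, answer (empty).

After op 1 (push 17): stack=[17] mem=[0,0,0,0]
After op 2 (RCL M1): stack=[17,0] mem=[0,0,0,0]
After op 3 (-): stack=[17] mem=[0,0,0,0]
After op 4 (pop): stack=[empty] mem=[0,0,0,0]
After op 5 (push 11): stack=[11] mem=[0,0,0,0]
After op 6 (STO M1): stack=[empty] mem=[0,11,0,0]
After op 7 (push 11): stack=[11] mem=[0,11,0,0]
After op 8 (RCL M1): stack=[11,11] mem=[0,11,0,0]
After op 9 (-): stack=[0] mem=[0,11,0,0]
After op 10 (push 12): stack=[0,12] mem=[0,11,0,0]

[0, 12]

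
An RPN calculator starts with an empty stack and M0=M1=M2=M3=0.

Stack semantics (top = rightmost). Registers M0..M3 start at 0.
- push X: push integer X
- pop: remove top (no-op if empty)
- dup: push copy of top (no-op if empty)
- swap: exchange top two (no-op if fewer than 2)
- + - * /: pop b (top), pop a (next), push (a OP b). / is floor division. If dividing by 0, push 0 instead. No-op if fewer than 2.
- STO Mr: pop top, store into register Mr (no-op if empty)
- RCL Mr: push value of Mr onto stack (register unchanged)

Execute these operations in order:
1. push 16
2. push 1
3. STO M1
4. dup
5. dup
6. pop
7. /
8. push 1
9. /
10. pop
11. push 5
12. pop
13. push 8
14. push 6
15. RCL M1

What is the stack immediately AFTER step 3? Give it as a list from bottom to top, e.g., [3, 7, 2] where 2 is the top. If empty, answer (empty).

After op 1 (push 16): stack=[16] mem=[0,0,0,0]
After op 2 (push 1): stack=[16,1] mem=[0,0,0,0]
After op 3 (STO M1): stack=[16] mem=[0,1,0,0]

[16]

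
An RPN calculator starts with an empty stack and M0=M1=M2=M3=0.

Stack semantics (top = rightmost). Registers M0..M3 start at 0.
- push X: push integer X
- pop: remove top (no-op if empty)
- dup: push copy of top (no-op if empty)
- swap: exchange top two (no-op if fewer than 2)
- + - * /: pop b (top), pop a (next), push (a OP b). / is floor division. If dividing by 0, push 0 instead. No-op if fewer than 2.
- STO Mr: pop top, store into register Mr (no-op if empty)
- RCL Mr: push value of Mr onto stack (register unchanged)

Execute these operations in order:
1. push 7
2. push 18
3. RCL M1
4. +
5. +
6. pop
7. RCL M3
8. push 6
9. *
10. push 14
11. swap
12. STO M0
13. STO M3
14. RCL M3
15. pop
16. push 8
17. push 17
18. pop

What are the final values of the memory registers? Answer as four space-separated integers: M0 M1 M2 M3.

Answer: 0 0 0 14

Derivation:
After op 1 (push 7): stack=[7] mem=[0,0,0,0]
After op 2 (push 18): stack=[7,18] mem=[0,0,0,0]
After op 3 (RCL M1): stack=[7,18,0] mem=[0,0,0,0]
After op 4 (+): stack=[7,18] mem=[0,0,0,0]
After op 5 (+): stack=[25] mem=[0,0,0,0]
After op 6 (pop): stack=[empty] mem=[0,0,0,0]
After op 7 (RCL M3): stack=[0] mem=[0,0,0,0]
After op 8 (push 6): stack=[0,6] mem=[0,0,0,0]
After op 9 (*): stack=[0] mem=[0,0,0,0]
After op 10 (push 14): stack=[0,14] mem=[0,0,0,0]
After op 11 (swap): stack=[14,0] mem=[0,0,0,0]
After op 12 (STO M0): stack=[14] mem=[0,0,0,0]
After op 13 (STO M3): stack=[empty] mem=[0,0,0,14]
After op 14 (RCL M3): stack=[14] mem=[0,0,0,14]
After op 15 (pop): stack=[empty] mem=[0,0,0,14]
After op 16 (push 8): stack=[8] mem=[0,0,0,14]
After op 17 (push 17): stack=[8,17] mem=[0,0,0,14]
After op 18 (pop): stack=[8] mem=[0,0,0,14]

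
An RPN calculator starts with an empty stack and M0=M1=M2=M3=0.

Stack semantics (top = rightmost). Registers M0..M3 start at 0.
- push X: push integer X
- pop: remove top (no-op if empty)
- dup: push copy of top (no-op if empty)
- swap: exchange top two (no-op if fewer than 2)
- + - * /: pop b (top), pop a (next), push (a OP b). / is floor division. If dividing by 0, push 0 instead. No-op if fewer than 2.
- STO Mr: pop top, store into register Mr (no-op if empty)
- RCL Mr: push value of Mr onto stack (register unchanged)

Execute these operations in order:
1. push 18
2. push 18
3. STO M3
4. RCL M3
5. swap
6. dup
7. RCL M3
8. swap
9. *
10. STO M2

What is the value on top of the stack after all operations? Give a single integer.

Answer: 18

Derivation:
After op 1 (push 18): stack=[18] mem=[0,0,0,0]
After op 2 (push 18): stack=[18,18] mem=[0,0,0,0]
After op 3 (STO M3): stack=[18] mem=[0,0,0,18]
After op 4 (RCL M3): stack=[18,18] mem=[0,0,0,18]
After op 5 (swap): stack=[18,18] mem=[0,0,0,18]
After op 6 (dup): stack=[18,18,18] mem=[0,0,0,18]
After op 7 (RCL M3): stack=[18,18,18,18] mem=[0,0,0,18]
After op 8 (swap): stack=[18,18,18,18] mem=[0,0,0,18]
After op 9 (*): stack=[18,18,324] mem=[0,0,0,18]
After op 10 (STO M2): stack=[18,18] mem=[0,0,324,18]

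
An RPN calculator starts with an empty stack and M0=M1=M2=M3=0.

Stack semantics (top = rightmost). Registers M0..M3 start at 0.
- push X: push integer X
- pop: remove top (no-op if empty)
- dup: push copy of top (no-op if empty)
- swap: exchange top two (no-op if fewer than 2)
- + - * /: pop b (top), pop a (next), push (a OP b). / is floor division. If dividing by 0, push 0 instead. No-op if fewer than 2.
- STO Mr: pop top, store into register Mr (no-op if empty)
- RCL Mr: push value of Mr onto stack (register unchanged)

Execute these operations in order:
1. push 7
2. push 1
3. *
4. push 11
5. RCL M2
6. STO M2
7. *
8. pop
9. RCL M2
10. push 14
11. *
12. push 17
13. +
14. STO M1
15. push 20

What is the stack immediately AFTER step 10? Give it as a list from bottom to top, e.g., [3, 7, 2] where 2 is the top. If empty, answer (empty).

After op 1 (push 7): stack=[7] mem=[0,0,0,0]
After op 2 (push 1): stack=[7,1] mem=[0,0,0,0]
After op 3 (*): stack=[7] mem=[0,0,0,0]
After op 4 (push 11): stack=[7,11] mem=[0,0,0,0]
After op 5 (RCL M2): stack=[7,11,0] mem=[0,0,0,0]
After op 6 (STO M2): stack=[7,11] mem=[0,0,0,0]
After op 7 (*): stack=[77] mem=[0,0,0,0]
After op 8 (pop): stack=[empty] mem=[0,0,0,0]
After op 9 (RCL M2): stack=[0] mem=[0,0,0,0]
After op 10 (push 14): stack=[0,14] mem=[0,0,0,0]

[0, 14]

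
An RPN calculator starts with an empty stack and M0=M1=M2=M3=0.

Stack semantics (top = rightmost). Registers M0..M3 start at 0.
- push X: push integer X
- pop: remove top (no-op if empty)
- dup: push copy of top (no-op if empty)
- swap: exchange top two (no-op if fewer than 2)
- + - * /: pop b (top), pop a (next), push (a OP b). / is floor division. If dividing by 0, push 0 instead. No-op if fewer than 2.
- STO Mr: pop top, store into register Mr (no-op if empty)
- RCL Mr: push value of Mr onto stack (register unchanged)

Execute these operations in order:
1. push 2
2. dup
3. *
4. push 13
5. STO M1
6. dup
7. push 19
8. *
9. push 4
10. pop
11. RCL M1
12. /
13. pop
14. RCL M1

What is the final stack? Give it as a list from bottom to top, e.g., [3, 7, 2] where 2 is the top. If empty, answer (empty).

Answer: [4, 13]

Derivation:
After op 1 (push 2): stack=[2] mem=[0,0,0,0]
After op 2 (dup): stack=[2,2] mem=[0,0,0,0]
After op 3 (*): stack=[4] mem=[0,0,0,0]
After op 4 (push 13): stack=[4,13] mem=[0,0,0,0]
After op 5 (STO M1): stack=[4] mem=[0,13,0,0]
After op 6 (dup): stack=[4,4] mem=[0,13,0,0]
After op 7 (push 19): stack=[4,4,19] mem=[0,13,0,0]
After op 8 (*): stack=[4,76] mem=[0,13,0,0]
After op 9 (push 4): stack=[4,76,4] mem=[0,13,0,0]
After op 10 (pop): stack=[4,76] mem=[0,13,0,0]
After op 11 (RCL M1): stack=[4,76,13] mem=[0,13,0,0]
After op 12 (/): stack=[4,5] mem=[0,13,0,0]
After op 13 (pop): stack=[4] mem=[0,13,0,0]
After op 14 (RCL M1): stack=[4,13] mem=[0,13,0,0]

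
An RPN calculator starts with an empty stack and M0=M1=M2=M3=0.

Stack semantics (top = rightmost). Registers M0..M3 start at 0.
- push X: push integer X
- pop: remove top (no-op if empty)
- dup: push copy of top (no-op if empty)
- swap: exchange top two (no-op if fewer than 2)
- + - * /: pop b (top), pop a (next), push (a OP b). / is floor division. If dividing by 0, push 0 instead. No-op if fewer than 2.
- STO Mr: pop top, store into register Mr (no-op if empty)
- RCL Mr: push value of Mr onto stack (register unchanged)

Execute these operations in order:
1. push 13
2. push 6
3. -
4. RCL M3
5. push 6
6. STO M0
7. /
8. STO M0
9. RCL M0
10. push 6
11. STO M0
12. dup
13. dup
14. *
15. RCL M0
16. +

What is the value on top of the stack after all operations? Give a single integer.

Answer: 6

Derivation:
After op 1 (push 13): stack=[13] mem=[0,0,0,0]
After op 2 (push 6): stack=[13,6] mem=[0,0,0,0]
After op 3 (-): stack=[7] mem=[0,0,0,0]
After op 4 (RCL M3): stack=[7,0] mem=[0,0,0,0]
After op 5 (push 6): stack=[7,0,6] mem=[0,0,0,0]
After op 6 (STO M0): stack=[7,0] mem=[6,0,0,0]
After op 7 (/): stack=[0] mem=[6,0,0,0]
After op 8 (STO M0): stack=[empty] mem=[0,0,0,0]
After op 9 (RCL M0): stack=[0] mem=[0,0,0,0]
After op 10 (push 6): stack=[0,6] mem=[0,0,0,0]
After op 11 (STO M0): stack=[0] mem=[6,0,0,0]
After op 12 (dup): stack=[0,0] mem=[6,0,0,0]
After op 13 (dup): stack=[0,0,0] mem=[6,0,0,0]
After op 14 (*): stack=[0,0] mem=[6,0,0,0]
After op 15 (RCL M0): stack=[0,0,6] mem=[6,0,0,0]
After op 16 (+): stack=[0,6] mem=[6,0,0,0]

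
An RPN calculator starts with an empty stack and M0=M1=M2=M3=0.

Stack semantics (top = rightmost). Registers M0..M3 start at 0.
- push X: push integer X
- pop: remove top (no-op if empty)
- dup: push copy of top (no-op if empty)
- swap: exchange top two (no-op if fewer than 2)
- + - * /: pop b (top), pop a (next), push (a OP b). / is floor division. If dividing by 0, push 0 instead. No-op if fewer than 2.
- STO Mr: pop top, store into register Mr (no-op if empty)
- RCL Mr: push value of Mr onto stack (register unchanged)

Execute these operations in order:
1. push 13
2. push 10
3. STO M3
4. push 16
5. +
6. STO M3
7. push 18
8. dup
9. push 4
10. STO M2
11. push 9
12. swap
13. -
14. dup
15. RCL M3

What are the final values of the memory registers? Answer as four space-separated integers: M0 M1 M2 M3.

After op 1 (push 13): stack=[13] mem=[0,0,0,0]
After op 2 (push 10): stack=[13,10] mem=[0,0,0,0]
After op 3 (STO M3): stack=[13] mem=[0,0,0,10]
After op 4 (push 16): stack=[13,16] mem=[0,0,0,10]
After op 5 (+): stack=[29] mem=[0,0,0,10]
After op 6 (STO M3): stack=[empty] mem=[0,0,0,29]
After op 7 (push 18): stack=[18] mem=[0,0,0,29]
After op 8 (dup): stack=[18,18] mem=[0,0,0,29]
After op 9 (push 4): stack=[18,18,4] mem=[0,0,0,29]
After op 10 (STO M2): stack=[18,18] mem=[0,0,4,29]
After op 11 (push 9): stack=[18,18,9] mem=[0,0,4,29]
After op 12 (swap): stack=[18,9,18] mem=[0,0,4,29]
After op 13 (-): stack=[18,-9] mem=[0,0,4,29]
After op 14 (dup): stack=[18,-9,-9] mem=[0,0,4,29]
After op 15 (RCL M3): stack=[18,-9,-9,29] mem=[0,0,4,29]

Answer: 0 0 4 29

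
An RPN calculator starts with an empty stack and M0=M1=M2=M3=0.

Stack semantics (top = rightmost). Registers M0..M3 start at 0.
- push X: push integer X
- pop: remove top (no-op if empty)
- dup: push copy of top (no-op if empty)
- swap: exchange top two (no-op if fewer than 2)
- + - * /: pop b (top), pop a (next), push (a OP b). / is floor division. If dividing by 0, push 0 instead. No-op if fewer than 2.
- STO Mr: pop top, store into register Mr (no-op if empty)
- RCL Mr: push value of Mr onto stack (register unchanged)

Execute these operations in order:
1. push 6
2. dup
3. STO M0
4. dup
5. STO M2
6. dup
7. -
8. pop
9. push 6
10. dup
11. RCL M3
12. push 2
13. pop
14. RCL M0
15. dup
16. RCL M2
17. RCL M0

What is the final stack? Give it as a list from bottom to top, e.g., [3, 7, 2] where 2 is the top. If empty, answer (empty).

Answer: [6, 6, 0, 6, 6, 6, 6]

Derivation:
After op 1 (push 6): stack=[6] mem=[0,0,0,0]
After op 2 (dup): stack=[6,6] mem=[0,0,0,0]
After op 3 (STO M0): stack=[6] mem=[6,0,0,0]
After op 4 (dup): stack=[6,6] mem=[6,0,0,0]
After op 5 (STO M2): stack=[6] mem=[6,0,6,0]
After op 6 (dup): stack=[6,6] mem=[6,0,6,0]
After op 7 (-): stack=[0] mem=[6,0,6,0]
After op 8 (pop): stack=[empty] mem=[6,0,6,0]
After op 9 (push 6): stack=[6] mem=[6,0,6,0]
After op 10 (dup): stack=[6,6] mem=[6,0,6,0]
After op 11 (RCL M3): stack=[6,6,0] mem=[6,0,6,0]
After op 12 (push 2): stack=[6,6,0,2] mem=[6,0,6,0]
After op 13 (pop): stack=[6,6,0] mem=[6,0,6,0]
After op 14 (RCL M0): stack=[6,6,0,6] mem=[6,0,6,0]
After op 15 (dup): stack=[6,6,0,6,6] mem=[6,0,6,0]
After op 16 (RCL M2): stack=[6,6,0,6,6,6] mem=[6,0,6,0]
After op 17 (RCL M0): stack=[6,6,0,6,6,6,6] mem=[6,0,6,0]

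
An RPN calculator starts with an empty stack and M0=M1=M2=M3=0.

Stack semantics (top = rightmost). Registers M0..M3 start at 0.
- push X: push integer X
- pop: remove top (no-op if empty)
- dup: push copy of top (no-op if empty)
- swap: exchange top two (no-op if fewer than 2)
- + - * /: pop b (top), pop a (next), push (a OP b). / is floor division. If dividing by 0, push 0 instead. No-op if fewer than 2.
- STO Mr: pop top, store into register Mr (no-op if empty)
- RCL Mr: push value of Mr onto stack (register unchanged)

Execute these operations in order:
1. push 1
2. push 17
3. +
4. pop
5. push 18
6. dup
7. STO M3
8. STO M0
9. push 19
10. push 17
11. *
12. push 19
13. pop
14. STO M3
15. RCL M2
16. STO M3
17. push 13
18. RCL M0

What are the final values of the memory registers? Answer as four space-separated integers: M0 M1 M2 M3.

After op 1 (push 1): stack=[1] mem=[0,0,0,0]
After op 2 (push 17): stack=[1,17] mem=[0,0,0,0]
After op 3 (+): stack=[18] mem=[0,0,0,0]
After op 4 (pop): stack=[empty] mem=[0,0,0,0]
After op 5 (push 18): stack=[18] mem=[0,0,0,0]
After op 6 (dup): stack=[18,18] mem=[0,0,0,0]
After op 7 (STO M3): stack=[18] mem=[0,0,0,18]
After op 8 (STO M0): stack=[empty] mem=[18,0,0,18]
After op 9 (push 19): stack=[19] mem=[18,0,0,18]
After op 10 (push 17): stack=[19,17] mem=[18,0,0,18]
After op 11 (*): stack=[323] mem=[18,0,0,18]
After op 12 (push 19): stack=[323,19] mem=[18,0,0,18]
After op 13 (pop): stack=[323] mem=[18,0,0,18]
After op 14 (STO M3): stack=[empty] mem=[18,0,0,323]
After op 15 (RCL M2): stack=[0] mem=[18,0,0,323]
After op 16 (STO M3): stack=[empty] mem=[18,0,0,0]
After op 17 (push 13): stack=[13] mem=[18,0,0,0]
After op 18 (RCL M0): stack=[13,18] mem=[18,0,0,0]

Answer: 18 0 0 0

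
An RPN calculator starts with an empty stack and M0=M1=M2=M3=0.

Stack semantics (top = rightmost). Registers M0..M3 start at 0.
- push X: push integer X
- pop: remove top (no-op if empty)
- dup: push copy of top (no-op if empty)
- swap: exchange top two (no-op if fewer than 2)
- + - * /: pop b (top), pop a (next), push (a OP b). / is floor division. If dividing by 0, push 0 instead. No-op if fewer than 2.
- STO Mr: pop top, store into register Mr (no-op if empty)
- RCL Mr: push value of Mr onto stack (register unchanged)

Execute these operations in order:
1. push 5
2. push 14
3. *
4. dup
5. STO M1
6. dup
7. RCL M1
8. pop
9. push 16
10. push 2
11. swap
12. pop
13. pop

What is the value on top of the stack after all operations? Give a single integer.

After op 1 (push 5): stack=[5] mem=[0,0,0,0]
After op 2 (push 14): stack=[5,14] mem=[0,0,0,0]
After op 3 (*): stack=[70] mem=[0,0,0,0]
After op 4 (dup): stack=[70,70] mem=[0,0,0,0]
After op 5 (STO M1): stack=[70] mem=[0,70,0,0]
After op 6 (dup): stack=[70,70] mem=[0,70,0,0]
After op 7 (RCL M1): stack=[70,70,70] mem=[0,70,0,0]
After op 8 (pop): stack=[70,70] mem=[0,70,0,0]
After op 9 (push 16): stack=[70,70,16] mem=[0,70,0,0]
After op 10 (push 2): stack=[70,70,16,2] mem=[0,70,0,0]
After op 11 (swap): stack=[70,70,2,16] mem=[0,70,0,0]
After op 12 (pop): stack=[70,70,2] mem=[0,70,0,0]
After op 13 (pop): stack=[70,70] mem=[0,70,0,0]

Answer: 70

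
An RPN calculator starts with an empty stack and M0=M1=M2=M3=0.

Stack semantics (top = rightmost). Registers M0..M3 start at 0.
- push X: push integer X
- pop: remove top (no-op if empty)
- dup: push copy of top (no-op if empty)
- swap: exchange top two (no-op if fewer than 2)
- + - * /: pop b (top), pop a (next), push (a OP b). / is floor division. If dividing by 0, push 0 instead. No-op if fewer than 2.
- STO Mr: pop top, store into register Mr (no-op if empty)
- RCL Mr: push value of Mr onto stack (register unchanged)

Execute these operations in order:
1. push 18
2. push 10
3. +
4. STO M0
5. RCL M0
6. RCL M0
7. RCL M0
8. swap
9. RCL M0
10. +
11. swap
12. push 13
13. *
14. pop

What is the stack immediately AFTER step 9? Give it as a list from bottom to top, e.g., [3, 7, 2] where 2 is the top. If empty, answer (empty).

After op 1 (push 18): stack=[18] mem=[0,0,0,0]
After op 2 (push 10): stack=[18,10] mem=[0,0,0,0]
After op 3 (+): stack=[28] mem=[0,0,0,0]
After op 4 (STO M0): stack=[empty] mem=[28,0,0,0]
After op 5 (RCL M0): stack=[28] mem=[28,0,0,0]
After op 6 (RCL M0): stack=[28,28] mem=[28,0,0,0]
After op 7 (RCL M0): stack=[28,28,28] mem=[28,0,0,0]
After op 8 (swap): stack=[28,28,28] mem=[28,0,0,0]
After op 9 (RCL M0): stack=[28,28,28,28] mem=[28,0,0,0]

[28, 28, 28, 28]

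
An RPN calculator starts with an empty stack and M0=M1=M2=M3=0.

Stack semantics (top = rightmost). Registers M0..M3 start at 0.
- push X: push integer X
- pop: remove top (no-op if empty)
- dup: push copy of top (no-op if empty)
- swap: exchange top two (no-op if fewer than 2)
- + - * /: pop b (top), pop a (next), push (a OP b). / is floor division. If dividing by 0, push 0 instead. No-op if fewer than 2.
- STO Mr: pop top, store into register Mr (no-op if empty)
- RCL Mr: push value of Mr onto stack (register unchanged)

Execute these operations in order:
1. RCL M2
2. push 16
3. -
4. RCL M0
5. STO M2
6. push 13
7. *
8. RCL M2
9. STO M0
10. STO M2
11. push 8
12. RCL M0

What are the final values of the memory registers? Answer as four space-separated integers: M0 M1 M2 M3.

After op 1 (RCL M2): stack=[0] mem=[0,0,0,0]
After op 2 (push 16): stack=[0,16] mem=[0,0,0,0]
After op 3 (-): stack=[-16] mem=[0,0,0,0]
After op 4 (RCL M0): stack=[-16,0] mem=[0,0,0,0]
After op 5 (STO M2): stack=[-16] mem=[0,0,0,0]
After op 6 (push 13): stack=[-16,13] mem=[0,0,0,0]
After op 7 (*): stack=[-208] mem=[0,0,0,0]
After op 8 (RCL M2): stack=[-208,0] mem=[0,0,0,0]
After op 9 (STO M0): stack=[-208] mem=[0,0,0,0]
After op 10 (STO M2): stack=[empty] mem=[0,0,-208,0]
After op 11 (push 8): stack=[8] mem=[0,0,-208,0]
After op 12 (RCL M0): stack=[8,0] mem=[0,0,-208,0]

Answer: 0 0 -208 0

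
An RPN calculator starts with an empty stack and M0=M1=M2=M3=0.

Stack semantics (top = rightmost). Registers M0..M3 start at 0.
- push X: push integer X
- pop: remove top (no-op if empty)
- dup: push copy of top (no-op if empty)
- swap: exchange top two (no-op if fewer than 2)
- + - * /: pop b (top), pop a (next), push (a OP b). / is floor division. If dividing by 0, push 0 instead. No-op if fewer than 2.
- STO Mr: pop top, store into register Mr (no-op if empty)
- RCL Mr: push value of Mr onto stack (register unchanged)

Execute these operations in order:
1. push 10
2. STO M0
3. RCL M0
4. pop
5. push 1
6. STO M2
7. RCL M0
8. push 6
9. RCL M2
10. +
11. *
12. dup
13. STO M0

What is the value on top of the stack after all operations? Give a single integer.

Answer: 70

Derivation:
After op 1 (push 10): stack=[10] mem=[0,0,0,0]
After op 2 (STO M0): stack=[empty] mem=[10,0,0,0]
After op 3 (RCL M0): stack=[10] mem=[10,0,0,0]
After op 4 (pop): stack=[empty] mem=[10,0,0,0]
After op 5 (push 1): stack=[1] mem=[10,0,0,0]
After op 6 (STO M2): stack=[empty] mem=[10,0,1,0]
After op 7 (RCL M0): stack=[10] mem=[10,0,1,0]
After op 8 (push 6): stack=[10,6] mem=[10,0,1,0]
After op 9 (RCL M2): stack=[10,6,1] mem=[10,0,1,0]
After op 10 (+): stack=[10,7] mem=[10,0,1,0]
After op 11 (*): stack=[70] mem=[10,0,1,0]
After op 12 (dup): stack=[70,70] mem=[10,0,1,0]
After op 13 (STO M0): stack=[70] mem=[70,0,1,0]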